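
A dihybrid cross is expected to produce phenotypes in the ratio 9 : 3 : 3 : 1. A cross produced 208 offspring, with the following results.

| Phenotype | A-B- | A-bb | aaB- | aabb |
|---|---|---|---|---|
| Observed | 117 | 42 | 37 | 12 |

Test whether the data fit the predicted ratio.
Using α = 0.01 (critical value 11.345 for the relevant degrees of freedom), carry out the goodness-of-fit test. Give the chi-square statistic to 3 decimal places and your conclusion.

0.410; do not reject

Ratio total = 16. Expected counts: 208×9/16 = 117, 208×3/16 = 39, 208×3/16 = 39, 208×1/16 = 13.
cat         O        E   (O−E)²/E
A-B-      117      117     0.0000
A-bb       42       39     0.2308
aaB-       37       39     0.1026
aabb       12       13     0.0769
Sum = 0.410
df = 3. Since 0.410 < 11.345, we do not reject H₀.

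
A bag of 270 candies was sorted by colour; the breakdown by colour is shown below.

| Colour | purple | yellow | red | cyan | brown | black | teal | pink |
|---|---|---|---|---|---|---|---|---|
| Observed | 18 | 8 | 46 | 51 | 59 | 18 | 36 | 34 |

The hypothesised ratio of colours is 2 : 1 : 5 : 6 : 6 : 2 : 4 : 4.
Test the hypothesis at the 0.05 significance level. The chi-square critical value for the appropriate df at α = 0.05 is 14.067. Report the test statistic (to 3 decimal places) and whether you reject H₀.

0.874; do not reject

Ratio total = 30. Expected counts: 270×2/30 = 18, 270×1/30 = 9, 270×5/30 = 45, 270×6/30 = 54, 270×6/30 = 54, 270×2/30 = 18, 270×4/30 = 36, 270×4/30 = 36.
purple: (18 − 18)²/18 = 0/18 = 0.0000
yellow: (8 − 9)²/9 = 1/9 = 0.1111
red: (46 − 45)²/45 = 1/45 = 0.0222
cyan: (51 − 54)²/54 = 9/54 = 0.1667
brown: (59 − 54)²/54 = 25/54 = 0.4630
black: (18 − 18)²/18 = 0/18 = 0.0000
teal: (36 − 36)²/36 = 0/36 = 0.0000
pink: (34 − 36)²/36 = 4/36 = 0.1111
Sum = 0.874
df = 7. Since 0.874 < 14.067, we do not reject H₀.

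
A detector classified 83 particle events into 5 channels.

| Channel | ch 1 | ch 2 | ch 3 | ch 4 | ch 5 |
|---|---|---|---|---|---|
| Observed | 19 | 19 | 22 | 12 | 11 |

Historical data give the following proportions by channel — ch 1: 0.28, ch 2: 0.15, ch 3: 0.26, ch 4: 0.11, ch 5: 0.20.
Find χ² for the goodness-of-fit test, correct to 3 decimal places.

Expected counts E_i = n·p_i: 83×0.28 = 23.24, 83×0.15 = 12.45, 83×0.26 = 21.58, 83×0.11 = 9.13, 83×0.20 = 16.6.
χ² = (19−23.24)²/23.24 + (19−12.45)²/12.45 + (22−21.58)²/21.58 + (12−9.13)²/9.13 + (11−16.6)²/16.6
   = 0.7736 + 3.4460 + 0.0082 + 0.9022 + 1.8892
Sum = 7.019

7.019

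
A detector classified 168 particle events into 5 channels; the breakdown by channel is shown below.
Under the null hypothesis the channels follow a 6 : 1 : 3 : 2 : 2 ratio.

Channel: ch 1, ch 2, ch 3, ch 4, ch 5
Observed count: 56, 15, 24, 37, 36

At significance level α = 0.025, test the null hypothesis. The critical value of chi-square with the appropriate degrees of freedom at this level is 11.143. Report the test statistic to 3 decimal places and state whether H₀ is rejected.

21.347; reject

Ratio total = 14. Expected counts: 168×6/14 = 72, 168×1/14 = 12, 168×3/14 = 36, 168×2/14 = 24, 168×2/14 = 24.
ch 1: (56 − 72)²/72 = 256/72 = 3.5556
ch 2: (15 − 12)²/12 = 9/12 = 0.7500
ch 3: (24 − 36)²/36 = 144/36 = 4.0000
ch 4: (37 − 24)²/24 = 169/24 = 7.0417
ch 5: (36 − 24)²/24 = 144/24 = 6.0000
Sum = 21.347
df = 4. Since 21.347 > 11.143, we reject H₀.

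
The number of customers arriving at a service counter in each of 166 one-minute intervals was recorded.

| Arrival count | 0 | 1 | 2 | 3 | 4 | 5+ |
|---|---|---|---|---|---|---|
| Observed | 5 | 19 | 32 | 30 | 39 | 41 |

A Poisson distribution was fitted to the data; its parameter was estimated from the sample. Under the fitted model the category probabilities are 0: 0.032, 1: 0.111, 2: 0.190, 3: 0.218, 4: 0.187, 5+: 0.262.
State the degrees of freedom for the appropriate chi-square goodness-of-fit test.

4

There are k = 6 categories and 1 parameter estimated from the data, so df = 6 − 1 − 1 = 4.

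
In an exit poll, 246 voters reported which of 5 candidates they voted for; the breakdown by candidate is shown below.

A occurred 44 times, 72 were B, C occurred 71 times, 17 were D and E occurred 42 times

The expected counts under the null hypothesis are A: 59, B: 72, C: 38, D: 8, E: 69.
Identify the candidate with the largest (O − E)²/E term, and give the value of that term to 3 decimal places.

C, 28.658

χ² = (44−59)²/59 + (72−72)²/72 + (71−38)²/38 + (17−8)²/8 + (42−69)²/69
   = 3.8136 + 0.0000 + 28.6579 + 10.1250 + 10.5652
The largest term is for C: 28.658.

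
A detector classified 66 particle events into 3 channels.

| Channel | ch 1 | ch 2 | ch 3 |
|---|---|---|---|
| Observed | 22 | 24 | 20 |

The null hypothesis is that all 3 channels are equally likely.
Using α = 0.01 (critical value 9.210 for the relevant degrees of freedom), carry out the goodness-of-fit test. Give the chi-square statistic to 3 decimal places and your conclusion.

Expected count for each of the 3 categories: 66/3 = 22.
χ² = (22−22)²/22 + (24−22)²/22 + (20−22)²/22
   = 0.0000 + 0.1818 + 0.1818
Sum = 0.364
df = 2. Since 0.364 < 9.210, we do not reject H₀.

0.364; do not reject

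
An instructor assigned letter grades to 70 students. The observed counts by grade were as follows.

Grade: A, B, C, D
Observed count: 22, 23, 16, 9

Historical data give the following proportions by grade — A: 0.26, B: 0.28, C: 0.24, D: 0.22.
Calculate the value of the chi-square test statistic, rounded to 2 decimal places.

Expected counts E_i = n·p_i: 70×0.26 = 18.2, 70×0.28 = 19.6, 70×0.24 = 16.8, 70×0.22 = 15.4.
χ² = (22−18.2)²/18.2 + (23−19.6)²/19.6 + (16−16.8)²/16.8 + (9−15.4)²/15.4
   = 0.793 + 0.590 + 0.038 + 2.660
Sum = 4.08

4.08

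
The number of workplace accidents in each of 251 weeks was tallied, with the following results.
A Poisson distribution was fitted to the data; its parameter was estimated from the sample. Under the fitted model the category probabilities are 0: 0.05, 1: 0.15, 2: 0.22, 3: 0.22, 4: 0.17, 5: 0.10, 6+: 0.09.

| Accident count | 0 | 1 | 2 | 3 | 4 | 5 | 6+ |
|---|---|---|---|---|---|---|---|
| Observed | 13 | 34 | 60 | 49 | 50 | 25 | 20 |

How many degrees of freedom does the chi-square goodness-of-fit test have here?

There are k = 7 categories and 1 parameter estimated from the data, so df = 7 − 1 − 1 = 5.

5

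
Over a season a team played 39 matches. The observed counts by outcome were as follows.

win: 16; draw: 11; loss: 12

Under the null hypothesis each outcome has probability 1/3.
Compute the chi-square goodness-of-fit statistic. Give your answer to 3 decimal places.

1.077

Expected count for each of the 3 categories: 39/3 = 13.
cat         O        E   (O−E)²/E
win        16       13     0.6923
draw       11       13     0.3077
loss       12       13     0.0769
Sum = 1.077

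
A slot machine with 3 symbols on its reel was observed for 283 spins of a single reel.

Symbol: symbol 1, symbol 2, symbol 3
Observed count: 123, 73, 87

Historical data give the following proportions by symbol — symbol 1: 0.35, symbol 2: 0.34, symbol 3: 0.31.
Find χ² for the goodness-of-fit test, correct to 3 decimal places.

Expected counts E_i = n·p_i: 283×0.35 = 99.05, 283×0.34 = 96.22, 283×0.31 = 87.73.
symbol 1: (123 − 99.05)²/99.05 = 573.6025/99.05 = 5.7910
symbol 2: (73 − 96.22)²/96.22 = 539.1684/96.22 = 5.6035
symbol 3: (87 − 87.73)²/87.73 = 0.5329/87.73 = 0.0061
Sum = 11.401

11.401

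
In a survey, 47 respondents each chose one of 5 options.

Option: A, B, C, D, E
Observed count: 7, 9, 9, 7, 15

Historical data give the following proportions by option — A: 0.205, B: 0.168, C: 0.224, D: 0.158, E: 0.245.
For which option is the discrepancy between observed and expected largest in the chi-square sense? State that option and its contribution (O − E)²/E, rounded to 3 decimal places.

E, 1.055

Expected counts E_i = n·p_i: 47×0.205 = 9.635, 47×0.168 = 7.896, 47×0.224 = 10.528, 47×0.158 = 7.426, 47×0.245 = 11.515.
A: (7 − 9.635)²/9.635 = 6.943225/9.635 = 0.7206
B: (9 − 7.896)²/7.896 = 1.218816/7.896 = 0.1544
C: (9 − 10.528)²/10.528 = 2.334784/10.528 = 0.2218
D: (7 − 7.426)²/7.426 = 0.181476/7.426 = 0.0244
E: (15 − 11.515)²/11.515 = 12.145225/11.515 = 1.0547
The largest term is for E: 1.055.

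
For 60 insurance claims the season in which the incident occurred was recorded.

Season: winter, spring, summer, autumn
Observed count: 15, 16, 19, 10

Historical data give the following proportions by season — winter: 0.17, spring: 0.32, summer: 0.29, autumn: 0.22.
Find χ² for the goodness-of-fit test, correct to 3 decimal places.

Expected counts E_i = n·p_i: 60×0.17 = 10.2, 60×0.32 = 19.2, 60×0.29 = 17.4, 60×0.22 = 13.2.
cat         O        E   (O−E)²/E
winter     15     10.2     2.2588
spring     16     19.2     0.5333
summer     19     17.4     0.1471
autumn     10     13.2     0.7758
Sum = 3.715

3.715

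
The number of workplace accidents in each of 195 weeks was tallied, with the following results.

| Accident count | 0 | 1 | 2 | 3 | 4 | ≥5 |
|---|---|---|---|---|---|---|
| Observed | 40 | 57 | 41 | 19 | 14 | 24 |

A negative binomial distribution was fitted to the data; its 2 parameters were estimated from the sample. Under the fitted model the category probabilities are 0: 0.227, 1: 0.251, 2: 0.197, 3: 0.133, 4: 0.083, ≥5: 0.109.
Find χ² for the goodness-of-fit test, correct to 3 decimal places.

Expected counts E_i = n·p_i: 195×0.227 = 44.265, 195×0.251 = 48.945, 195×0.197 = 38.415, 195×0.133 = 25.935, 195×0.083 = 16.185, 195×0.109 = 21.255.
0: (40 − 44.265)²/44.265 = 18.190225/44.265 = 0.4109
1: (57 − 48.945)²/48.945 = 64.883025/48.945 = 1.3256
2: (41 − 38.415)²/38.415 = 6.682225/38.415 = 0.1739
3: (19 − 25.935)²/25.935 = 48.094225/25.935 = 1.8544
4: (14 − 16.185)²/16.185 = 4.774225/16.185 = 0.2950
≥5: (24 − 21.255)²/21.255 = 7.535025/21.255 = 0.3545
Sum = 4.414

4.414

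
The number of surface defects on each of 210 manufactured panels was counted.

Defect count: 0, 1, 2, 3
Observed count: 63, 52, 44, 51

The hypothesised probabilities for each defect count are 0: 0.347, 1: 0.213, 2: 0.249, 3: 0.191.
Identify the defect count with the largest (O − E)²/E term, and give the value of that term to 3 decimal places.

Expected counts E_i = n·p_i: 210×0.347 = 72.87, 210×0.213 = 44.73, 210×0.249 = 52.29, 210×0.191 = 40.11.
0: (63 − 72.87)²/72.87 = 97.4169/72.87 = 1.3369
1: (52 − 44.73)²/44.73 = 52.8529/44.73 = 1.1816
2: (44 − 52.29)²/52.29 = 68.7241/52.29 = 1.3143
3: (51 − 40.11)²/40.11 = 118.5921/40.11 = 2.9567
The largest term is for 3: 2.957.

3, 2.957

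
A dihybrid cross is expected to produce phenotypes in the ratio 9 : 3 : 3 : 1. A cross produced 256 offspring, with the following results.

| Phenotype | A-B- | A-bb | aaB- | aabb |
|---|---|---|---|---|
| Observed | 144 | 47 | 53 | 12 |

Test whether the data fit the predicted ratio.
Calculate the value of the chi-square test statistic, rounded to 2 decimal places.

1.54

Ratio total = 16. Expected counts: 256×9/16 = 144, 256×3/16 = 48, 256×3/16 = 48, 256×1/16 = 16.
cat         O        E   (O−E)²/E
A-B-      144      144      0.000
A-bb       47       48      0.021
aaB-       53       48      0.521
aabb       12       16      1.000
Sum = 1.54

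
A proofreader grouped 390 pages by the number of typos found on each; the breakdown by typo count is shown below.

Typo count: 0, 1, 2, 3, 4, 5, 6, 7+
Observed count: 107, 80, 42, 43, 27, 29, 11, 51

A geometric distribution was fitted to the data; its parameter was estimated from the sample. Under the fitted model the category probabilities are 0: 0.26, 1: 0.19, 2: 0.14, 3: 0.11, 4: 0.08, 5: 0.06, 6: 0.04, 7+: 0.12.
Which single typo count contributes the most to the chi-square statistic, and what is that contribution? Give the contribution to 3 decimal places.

Expected counts E_i = n·p_i: 390×0.26 = 101.4, 390×0.19 = 74.1, 390×0.14 = 54.6, 390×0.11 = 42.9, 390×0.08 = 31.2, 390×0.06 = 23.4, 390×0.04 = 15.6, 390×0.12 = 46.8.
0: (107 − 101.4)²/101.4 = 31.36/101.4 = 0.3093
1: (80 − 74.1)²/74.1 = 34.81/74.1 = 0.4698
2: (42 − 54.6)²/54.6 = 158.76/54.6 = 2.9077
3: (43 − 42.9)²/42.9 = 0.01/42.9 = 0.0002
4: (27 − 31.2)²/31.2 = 17.64/31.2 = 0.5654
5: (29 − 23.4)²/23.4 = 31.36/23.4 = 1.3402
6: (11 − 15.6)²/15.6 = 21.16/15.6 = 1.3564
7+: (51 − 46.8)²/46.8 = 17.64/46.8 = 0.3769
The largest term is for 2: 2.908.

2, 2.908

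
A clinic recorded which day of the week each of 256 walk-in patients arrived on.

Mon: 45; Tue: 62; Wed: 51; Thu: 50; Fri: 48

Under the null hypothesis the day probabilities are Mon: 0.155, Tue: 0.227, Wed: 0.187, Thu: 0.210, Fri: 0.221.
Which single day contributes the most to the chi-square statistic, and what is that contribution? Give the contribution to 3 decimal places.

Expected counts E_i = n·p_i: 256×0.155 = 39.68, 256×0.227 = 58.112, 256×0.187 = 47.872, 256×0.210 = 53.76, 256×0.221 = 56.576.
χ² = (45−39.68)²/39.68 + (62−58.112)²/58.112 + (51−47.872)²/47.872 + (50−53.76)²/53.76 + (48−56.576)²/56.576
   = 0.7133 + 0.2601 + 0.2044 + 0.2630 + 1.3000
The largest term is for Fri: 1.300.

Fri, 1.300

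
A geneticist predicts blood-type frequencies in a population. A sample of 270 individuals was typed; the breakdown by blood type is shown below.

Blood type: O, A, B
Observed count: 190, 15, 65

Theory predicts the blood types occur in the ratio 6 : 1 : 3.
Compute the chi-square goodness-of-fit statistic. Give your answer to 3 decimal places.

Ratio total = 10. Expected counts: 270×6/10 = 162, 270×1/10 = 27, 270×3/10 = 81.
cat         O        E   (O−E)²/E
O         190      162     4.8395
A          15       27     5.3333
B          65       81     3.1605
Sum = 13.333

13.333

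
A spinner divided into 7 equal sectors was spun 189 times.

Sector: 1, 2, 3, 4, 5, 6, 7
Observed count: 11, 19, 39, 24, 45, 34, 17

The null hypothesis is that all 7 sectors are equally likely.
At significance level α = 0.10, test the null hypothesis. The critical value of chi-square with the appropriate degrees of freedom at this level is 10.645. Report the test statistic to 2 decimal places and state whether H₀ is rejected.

35.04; reject

Under H₀ each category has probability 1/7, so each expected count is 189/7 = 27.
χ² = (11−27)²/27 + (19−27)²/27 + (39−27)²/27 + (24−27)²/27 + (45−27)²/27 + (34−27)²/27 + (17−27)²/27
   = 9.481 + 2.370 + 5.333 + 0.333 + 12.000 + 1.815 + 3.704
Sum = 35.04
df = 6. Since 35.04 > 10.645, we reject H₀.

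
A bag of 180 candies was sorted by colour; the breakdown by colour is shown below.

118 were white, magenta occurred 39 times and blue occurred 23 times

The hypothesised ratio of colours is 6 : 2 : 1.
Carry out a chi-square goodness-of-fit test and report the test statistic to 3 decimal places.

Ratio total = 9. Expected counts: 180×6/9 = 120, 180×2/9 = 40, 180×1/9 = 20.
cat          O        E   (O−E)²/E
white      118      120     0.0333
magenta     39       40     0.0250
blue        23       20     0.4500
Sum = 0.508

0.508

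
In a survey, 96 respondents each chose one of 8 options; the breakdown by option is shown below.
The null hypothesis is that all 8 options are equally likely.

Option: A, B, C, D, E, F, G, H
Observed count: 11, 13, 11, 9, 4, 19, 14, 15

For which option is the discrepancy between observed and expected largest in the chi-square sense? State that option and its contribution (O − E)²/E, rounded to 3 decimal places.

Under H₀ each category has probability 1/8, so each expected count is 96/8 = 12.
χ² = (11−12)²/12 + (13−12)²/12 + (11−12)²/12 + (9−12)²/12 + (4−12)²/12 + (19−12)²/12 + (14−12)²/12 + (15−12)²/12
   = 0.0833 + 0.0833 + 0.0833 + 0.7500 + 5.3333 + 4.0833 + 0.3333 + 0.7500
The largest term is for E: 5.333.

E, 5.333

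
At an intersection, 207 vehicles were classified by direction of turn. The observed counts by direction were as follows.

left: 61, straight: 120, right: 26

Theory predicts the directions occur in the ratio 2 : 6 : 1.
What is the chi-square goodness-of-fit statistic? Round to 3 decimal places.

7.630

Ratio total = 9. Expected counts: 207×2/9 = 46, 207×6/9 = 138, 207×1/9 = 23.
left: (61 − 46)²/46 = 225/46 = 4.8913
straight: (120 − 138)²/138 = 324/138 = 2.3478
right: (26 − 23)²/23 = 9/23 = 0.3913
Sum = 7.630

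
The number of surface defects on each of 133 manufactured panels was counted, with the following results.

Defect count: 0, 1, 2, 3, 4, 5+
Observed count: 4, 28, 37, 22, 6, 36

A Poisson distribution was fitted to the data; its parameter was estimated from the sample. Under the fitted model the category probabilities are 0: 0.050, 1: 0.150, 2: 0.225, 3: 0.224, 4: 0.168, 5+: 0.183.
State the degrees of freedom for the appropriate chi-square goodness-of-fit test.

4

There are k = 6 categories and 1 parameter estimated from the data, so df = 6 − 1 − 1 = 4.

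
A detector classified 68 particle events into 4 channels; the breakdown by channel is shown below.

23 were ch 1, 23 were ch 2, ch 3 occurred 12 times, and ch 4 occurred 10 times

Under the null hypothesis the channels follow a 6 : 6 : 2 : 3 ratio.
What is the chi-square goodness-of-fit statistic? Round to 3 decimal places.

2.417

Ratio total = 17. Expected counts: 68×6/17 = 24, 68×6/17 = 24, 68×2/17 = 8, 68×3/17 = 12.
χ² = (23−24)²/24 + (23−24)²/24 + (12−8)²/8 + (10−12)²/12
   = 0.0417 + 0.0417 + 2.0000 + 0.3333
Sum = 2.417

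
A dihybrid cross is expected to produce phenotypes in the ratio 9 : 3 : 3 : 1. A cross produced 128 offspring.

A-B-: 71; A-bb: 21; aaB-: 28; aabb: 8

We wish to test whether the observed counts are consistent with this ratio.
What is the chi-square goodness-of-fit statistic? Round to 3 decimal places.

Ratio total = 16. Expected counts: 128×9/16 = 72, 128×3/16 = 24, 128×3/16 = 24, 128×1/16 = 8.
χ² = (71−72)²/72 + (21−24)²/24 + (28−24)²/24 + (8−8)²/8
   = 0.0139 + 0.3750 + 0.6667 + 0.0000
Sum = 1.056

1.056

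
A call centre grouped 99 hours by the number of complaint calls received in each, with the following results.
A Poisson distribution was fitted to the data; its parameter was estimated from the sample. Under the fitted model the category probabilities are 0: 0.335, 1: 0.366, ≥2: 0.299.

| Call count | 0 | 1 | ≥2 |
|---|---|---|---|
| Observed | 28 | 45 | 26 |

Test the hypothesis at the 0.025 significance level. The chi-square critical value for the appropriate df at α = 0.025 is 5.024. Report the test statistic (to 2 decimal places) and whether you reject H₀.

Expected counts E_i = n·p_i: 99×0.335 = 33.165, 99×0.366 = 36.234, 99×0.299 = 29.601.
0: (28 − 33.165)²/33.165 = 26.677225/33.165 = 0.804
1: (45 − 36.234)²/36.234 = 76.842756/36.234 = 2.121
≥2: (26 − 29.601)²/29.601 = 12.967201/29.601 = 0.438
Sum = 3.36
df = 1. Since 3.36 < 5.024, we do not reject H₀.

3.36; do not reject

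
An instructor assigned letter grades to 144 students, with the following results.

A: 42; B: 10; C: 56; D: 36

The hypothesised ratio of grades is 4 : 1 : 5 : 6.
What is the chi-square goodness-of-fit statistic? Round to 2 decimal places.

Ratio total = 16. Expected counts: 144×4/16 = 36, 144×1/16 = 9, 144×5/16 = 45, 144×6/16 = 54.
cat         O        E   (O−E)²/E
A          42       36      1.000
B          10        9      0.111
C          56       45      2.689
D          36       54      6.000
Sum = 9.80

9.80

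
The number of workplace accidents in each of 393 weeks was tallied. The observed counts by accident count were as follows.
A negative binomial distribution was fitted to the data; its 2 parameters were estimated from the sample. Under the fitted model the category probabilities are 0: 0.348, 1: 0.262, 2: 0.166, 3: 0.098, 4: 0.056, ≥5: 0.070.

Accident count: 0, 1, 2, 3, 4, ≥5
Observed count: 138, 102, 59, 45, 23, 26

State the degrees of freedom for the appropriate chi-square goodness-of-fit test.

There are k = 6 categories and 2 parameters estimated from the data, so df = 6 − 1 − 2 = 3.

3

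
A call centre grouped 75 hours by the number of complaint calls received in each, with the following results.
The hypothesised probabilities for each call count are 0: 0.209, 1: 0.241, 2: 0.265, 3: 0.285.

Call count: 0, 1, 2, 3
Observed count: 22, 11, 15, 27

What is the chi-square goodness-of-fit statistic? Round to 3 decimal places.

7.998

Expected counts E_i = n·p_i: 75×0.209 = 15.675, 75×0.241 = 18.075, 75×0.265 = 19.875, 75×0.285 = 21.375.
χ² = (22−15.675)²/15.675 + (11−18.075)²/18.075 + (15−19.875)²/19.875 + (27−21.375)²/21.375
   = 2.5522 + 2.7693 + 1.1958 + 1.4803
Sum = 7.998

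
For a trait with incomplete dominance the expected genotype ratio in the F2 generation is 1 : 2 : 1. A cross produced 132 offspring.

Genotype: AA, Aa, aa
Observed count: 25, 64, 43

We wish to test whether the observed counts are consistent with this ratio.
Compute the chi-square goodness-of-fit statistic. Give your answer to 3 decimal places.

5.030

Ratio total = 4. Expected counts: 132×1/4 = 33, 132×2/4 = 66, 132×1/4 = 33.
AA: (25 − 33)²/33 = 64/33 = 1.9394
Aa: (64 − 66)²/66 = 4/66 = 0.0606
aa: (43 − 33)²/33 = 100/33 = 3.0303
Sum = 5.030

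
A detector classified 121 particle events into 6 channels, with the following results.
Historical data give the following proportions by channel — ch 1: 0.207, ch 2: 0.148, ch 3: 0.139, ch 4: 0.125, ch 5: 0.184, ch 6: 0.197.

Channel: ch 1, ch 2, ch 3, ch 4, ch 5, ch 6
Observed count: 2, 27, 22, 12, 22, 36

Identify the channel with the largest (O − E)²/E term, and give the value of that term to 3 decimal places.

Expected counts E_i = n·p_i: 121×0.207 = 25.047, 121×0.148 = 17.908, 121×0.139 = 16.819, 121×0.125 = 15.125, 121×0.184 = 22.264, 121×0.197 = 23.837.
ch 1: (2 − 25.047)²/25.047 = 531.164209/25.047 = 21.2067
ch 2: (27 − 17.908)²/17.908 = 82.664464/17.908 = 4.6161
ch 3: (22 − 16.819)²/16.819 = 26.842761/16.819 = 1.5960
ch 4: (12 − 15.125)²/15.125 = 9.765625/15.125 = 0.6457
ch 5: (22 − 22.264)²/22.264 = 0.069696/22.264 = 0.0031
ch 6: (36 − 23.837)²/23.837 = 147.938569/23.837 = 6.2063
The largest term is for ch 1: 21.207.

ch 1, 21.207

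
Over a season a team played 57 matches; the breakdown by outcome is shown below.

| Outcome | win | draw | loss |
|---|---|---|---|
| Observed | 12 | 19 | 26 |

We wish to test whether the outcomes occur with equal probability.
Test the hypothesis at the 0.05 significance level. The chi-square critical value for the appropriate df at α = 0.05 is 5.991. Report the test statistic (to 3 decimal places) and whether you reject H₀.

Under H₀ each category has probability 1/3, so each expected count is 57/3 = 19.
win: (12 − 19)²/19 = 49/19 = 2.5789
draw: (19 − 19)²/19 = 0/19 = 0.0000
loss: (26 − 19)²/19 = 49/19 = 2.5789
Sum = 5.158
df = 2. Since 5.158 < 5.991, we do not reject H₀.

5.158; do not reject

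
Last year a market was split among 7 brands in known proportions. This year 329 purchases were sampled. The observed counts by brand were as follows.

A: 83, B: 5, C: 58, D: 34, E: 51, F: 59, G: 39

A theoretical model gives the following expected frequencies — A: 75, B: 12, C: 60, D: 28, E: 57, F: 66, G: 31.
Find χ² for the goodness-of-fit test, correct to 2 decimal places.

cat         O        E   (O−E)²/E
A          83       75      0.853
B           5       12      4.083
C          58       60      0.067
D          34       28      1.286
E          51       57      0.632
F          59       66      0.742
G          39       31      2.065
Sum = 9.73

9.73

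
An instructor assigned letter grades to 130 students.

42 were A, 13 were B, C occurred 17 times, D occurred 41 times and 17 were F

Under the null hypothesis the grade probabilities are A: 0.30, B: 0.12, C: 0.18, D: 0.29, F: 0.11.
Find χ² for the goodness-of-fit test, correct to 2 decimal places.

Expected counts E_i = n·p_i: 130×0.30 = 39, 130×0.12 = 15.6, 130×0.18 = 23.4, 130×0.29 = 37.7, 130×0.11 = 14.3.
cat         O        E   (O−E)²/E
A          42       39      0.231
B          13     15.6      0.433
C          17     23.4      1.750
D          41     37.7      0.289
F          17     14.3      0.510
Sum = 3.21

3.21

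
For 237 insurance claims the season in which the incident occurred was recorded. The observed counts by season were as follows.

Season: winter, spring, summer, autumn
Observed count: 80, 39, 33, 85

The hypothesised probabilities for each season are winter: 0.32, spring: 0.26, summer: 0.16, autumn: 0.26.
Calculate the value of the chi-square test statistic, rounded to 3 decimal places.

Expected counts E_i = n·p_i: 237×0.32 = 75.84, 237×0.26 = 61.62, 237×0.16 = 37.92, 237×0.26 = 61.62.
cat         O        E   (O−E)²/E
winter     80    75.84     0.2282
spring     39    61.62     8.3035
summer     33    37.92     0.6384
autumn     85    61.62     8.8709
Sum = 18.041

18.041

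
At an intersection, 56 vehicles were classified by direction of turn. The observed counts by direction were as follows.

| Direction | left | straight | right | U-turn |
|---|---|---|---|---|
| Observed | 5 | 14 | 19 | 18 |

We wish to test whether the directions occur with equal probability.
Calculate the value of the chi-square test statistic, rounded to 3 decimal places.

Under H₀ each category has probability 1/4, so each expected count is 56/4 = 14.
χ² = (5−14)²/14 + (14−14)²/14 + (19−14)²/14 + (18−14)²/14
   = 5.7857 + 0.0000 + 1.7857 + 1.1429
Sum = 8.714

8.714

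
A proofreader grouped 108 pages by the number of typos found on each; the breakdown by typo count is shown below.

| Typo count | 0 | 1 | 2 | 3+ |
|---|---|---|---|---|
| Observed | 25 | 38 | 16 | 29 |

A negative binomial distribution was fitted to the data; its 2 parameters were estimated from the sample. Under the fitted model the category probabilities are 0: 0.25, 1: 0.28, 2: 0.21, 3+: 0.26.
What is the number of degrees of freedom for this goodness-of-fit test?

1

There are k = 4 categories and 2 parameters estimated from the data, so df = 4 − 1 − 2 = 1.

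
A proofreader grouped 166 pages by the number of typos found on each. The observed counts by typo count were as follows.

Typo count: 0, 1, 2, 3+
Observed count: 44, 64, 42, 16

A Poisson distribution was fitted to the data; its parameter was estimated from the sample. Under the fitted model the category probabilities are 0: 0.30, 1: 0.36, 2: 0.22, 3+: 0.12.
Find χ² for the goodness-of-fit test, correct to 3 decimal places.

Expected counts E_i = n·p_i: 166×0.30 = 49.8, 166×0.36 = 59.76, 166×0.22 = 36.52, 166×0.12 = 19.92.
cat         O        E   (O−E)²/E
0          44     49.8     0.6755
1          64    59.76     0.3008
2          42    36.52     0.8223
3+         16    19.92     0.7714
Sum = 2.570

2.570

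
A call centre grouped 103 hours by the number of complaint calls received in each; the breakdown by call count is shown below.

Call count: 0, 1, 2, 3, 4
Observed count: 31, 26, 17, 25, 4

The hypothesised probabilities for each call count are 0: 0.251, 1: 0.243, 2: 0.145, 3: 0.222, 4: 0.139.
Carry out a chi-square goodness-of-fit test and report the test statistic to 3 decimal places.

Expected counts E_i = n·p_i: 103×0.251 = 25.853, 103×0.243 = 25.029, 103×0.145 = 14.935, 103×0.222 = 22.866, 103×0.139 = 14.317.
cat         O        E   (O−E)²/E
0          31   25.853     1.0247
1          26   25.029     0.0377
2          17   14.935     0.2855
3          25   22.866     0.1992
4           4   14.317     7.4346
Sum = 8.982

8.982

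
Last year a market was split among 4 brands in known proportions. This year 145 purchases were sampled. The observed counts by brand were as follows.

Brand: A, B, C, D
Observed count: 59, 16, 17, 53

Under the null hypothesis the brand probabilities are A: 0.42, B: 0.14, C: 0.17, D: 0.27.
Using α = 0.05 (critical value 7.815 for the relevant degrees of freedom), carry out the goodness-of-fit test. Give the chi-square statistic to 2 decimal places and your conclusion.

Expected counts E_i = n·p_i: 145×0.42 = 60.9, 145×0.14 = 20.3, 145×0.17 = 24.65, 145×0.27 = 39.15.
χ² = (59−60.9)²/60.9 + (16−20.3)²/20.3 + (17−24.65)²/24.65 + (53−39.15)²/39.15
   = 0.059 + 0.911 + 2.374 + 4.900
Sum = 8.24
df = 3. Since 8.24 > 7.815, we reject H₀.

8.24; reject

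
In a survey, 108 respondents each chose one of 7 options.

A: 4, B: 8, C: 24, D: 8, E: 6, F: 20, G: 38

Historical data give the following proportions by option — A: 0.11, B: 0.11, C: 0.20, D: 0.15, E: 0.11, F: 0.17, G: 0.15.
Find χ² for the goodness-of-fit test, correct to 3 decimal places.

Expected counts E_i = n·p_i: 108×0.11 = 11.88, 108×0.11 = 11.88, 108×0.20 = 21.6, 108×0.15 = 16.2, 108×0.11 = 11.88, 108×0.17 = 18.36, 108×0.15 = 16.2.
χ² = (4−11.88)²/11.88 + (8−11.88)²/11.88 + (24−21.6)²/21.6 + (8−16.2)²/16.2 + (6−11.88)²/11.88 + (20−18.36)²/18.36 + (38−16.2)²/16.2
   = 5.2268 + 1.2672 + 0.2667 + 4.1506 + 2.9103 + 0.1465 + 29.3358
Sum = 43.304

43.304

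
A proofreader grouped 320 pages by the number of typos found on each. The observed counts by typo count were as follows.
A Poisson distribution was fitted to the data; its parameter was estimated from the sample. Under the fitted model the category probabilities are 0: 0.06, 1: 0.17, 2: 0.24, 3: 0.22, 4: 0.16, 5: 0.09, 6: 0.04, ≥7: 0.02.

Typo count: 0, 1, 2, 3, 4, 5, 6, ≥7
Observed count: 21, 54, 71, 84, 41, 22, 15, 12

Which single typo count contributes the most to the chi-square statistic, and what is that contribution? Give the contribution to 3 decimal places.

≥7, 4.900

Expected counts E_i = n·p_i: 320×0.06 = 19.2, 320×0.17 = 54.4, 320×0.24 = 76.8, 320×0.22 = 70.4, 320×0.16 = 51.2, 320×0.09 = 28.8, 320×0.04 = 12.8, 320×0.02 = 6.4.
χ² = (21−19.2)²/19.2 + (54−54.4)²/54.4 + (71−76.8)²/76.8 + (84−70.4)²/70.4 + (41−51.2)²/51.2 + (22−28.8)²/28.8 + (15−12.8)²/12.8 + (12−6.4)²/6.4
   = 0.1688 + 0.0029 + 0.4380 + 2.6273 + 2.0320 + 1.6056 + 0.3781 + 4.9000
The largest term is for ≥7: 4.900.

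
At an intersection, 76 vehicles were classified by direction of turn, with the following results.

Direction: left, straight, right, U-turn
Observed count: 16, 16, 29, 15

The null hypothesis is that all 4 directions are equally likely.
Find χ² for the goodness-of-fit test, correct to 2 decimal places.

7.05

Expected count for each of the 4 categories: 76/4 = 19.
left: (16 − 19)²/19 = 9/19 = 0.474
straight: (16 − 19)²/19 = 9/19 = 0.474
right: (29 − 19)²/19 = 100/19 = 5.263
U-turn: (15 − 19)²/19 = 16/19 = 0.842
Sum = 7.05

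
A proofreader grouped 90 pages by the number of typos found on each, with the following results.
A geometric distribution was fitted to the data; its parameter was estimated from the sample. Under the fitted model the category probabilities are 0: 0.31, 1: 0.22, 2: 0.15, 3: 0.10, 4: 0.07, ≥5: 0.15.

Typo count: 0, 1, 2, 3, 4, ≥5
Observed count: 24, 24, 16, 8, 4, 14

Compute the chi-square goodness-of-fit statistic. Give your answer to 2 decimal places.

2.87

Expected counts E_i = n·p_i: 90×0.31 = 27.9, 90×0.22 = 19.8, 90×0.15 = 13.5, 90×0.10 = 9, 90×0.07 = 6.3, 90×0.15 = 13.5.
cat         O        E   (O−E)²/E
0          24     27.9      0.545
1          24     19.8      0.891
2          16     13.5      0.463
3           8        9      0.111
4           4      6.3      0.840
≥5         14     13.5      0.019
Sum = 2.87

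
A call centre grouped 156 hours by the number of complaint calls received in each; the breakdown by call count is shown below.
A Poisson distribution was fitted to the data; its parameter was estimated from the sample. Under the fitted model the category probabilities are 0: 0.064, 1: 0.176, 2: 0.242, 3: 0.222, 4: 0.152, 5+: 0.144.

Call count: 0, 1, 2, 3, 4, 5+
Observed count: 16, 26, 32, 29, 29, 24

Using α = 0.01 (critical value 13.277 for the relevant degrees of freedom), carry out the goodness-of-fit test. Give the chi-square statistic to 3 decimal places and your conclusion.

Expected counts E_i = n·p_i: 156×0.064 = 9.984, 156×0.176 = 27.456, 156×0.242 = 37.752, 156×0.222 = 34.632, 156×0.152 = 23.712, 156×0.144 = 22.464.
χ² = (16−9.984)²/9.984 + (26−27.456)²/27.456 + (32−37.752)²/37.752 + (29−34.632)²/34.632 + (29−23.712)²/23.712 + (24−22.464)²/22.464
   = 3.6250 + 0.0772 + 0.8764 + 0.9159 + 1.1793 + 0.1050
Sum = 6.779
df = 4. Since 6.779 < 13.277, we do not reject H₀.

6.779; do not reject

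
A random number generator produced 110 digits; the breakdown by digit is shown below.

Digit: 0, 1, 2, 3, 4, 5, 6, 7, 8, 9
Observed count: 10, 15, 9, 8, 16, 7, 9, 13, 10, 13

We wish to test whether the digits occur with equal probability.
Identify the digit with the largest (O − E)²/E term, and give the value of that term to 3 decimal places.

Under H₀ each category has probability 1/10, so each expected count is 110/10 = 11.
0: (10 − 11)²/11 = 1/11 = 0.0909
1: (15 − 11)²/11 = 16/11 = 1.4545
2: (9 − 11)²/11 = 4/11 = 0.3636
3: (8 − 11)²/11 = 9/11 = 0.8182
4: (16 − 11)²/11 = 25/11 = 2.2727
5: (7 − 11)²/11 = 16/11 = 1.4545
6: (9 − 11)²/11 = 4/11 = 0.3636
7: (13 − 11)²/11 = 4/11 = 0.3636
8: (10 − 11)²/11 = 1/11 = 0.0909
9: (13 − 11)²/11 = 4/11 = 0.3636
The largest term is for 4: 2.273.

4, 2.273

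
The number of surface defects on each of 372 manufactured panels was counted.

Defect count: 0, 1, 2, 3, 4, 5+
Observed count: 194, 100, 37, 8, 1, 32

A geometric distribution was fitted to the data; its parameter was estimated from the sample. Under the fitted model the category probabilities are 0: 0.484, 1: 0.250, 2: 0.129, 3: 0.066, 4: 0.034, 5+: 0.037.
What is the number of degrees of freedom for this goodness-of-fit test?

4

There are k = 6 categories and 1 parameter estimated from the data, so df = 6 − 1 − 1 = 4.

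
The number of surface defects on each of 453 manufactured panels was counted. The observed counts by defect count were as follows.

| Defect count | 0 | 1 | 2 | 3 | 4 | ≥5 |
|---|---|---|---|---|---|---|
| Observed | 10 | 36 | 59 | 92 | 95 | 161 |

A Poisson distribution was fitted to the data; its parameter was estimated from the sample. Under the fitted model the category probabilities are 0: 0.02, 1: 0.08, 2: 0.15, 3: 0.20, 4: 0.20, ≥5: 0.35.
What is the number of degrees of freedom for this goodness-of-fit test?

There are k = 6 categories and 1 parameter estimated from the data, so df = 6 − 1 − 1 = 4.

4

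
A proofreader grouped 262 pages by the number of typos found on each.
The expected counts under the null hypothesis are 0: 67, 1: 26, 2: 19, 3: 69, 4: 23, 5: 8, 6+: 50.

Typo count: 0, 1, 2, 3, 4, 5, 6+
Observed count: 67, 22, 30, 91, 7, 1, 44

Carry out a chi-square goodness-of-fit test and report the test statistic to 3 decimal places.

31.974

χ² = (67−67)²/67 + (22−26)²/26 + (30−19)²/19 + (91−69)²/69 + (7−23)²/23 + (1−8)²/8 + (44−50)²/50
   = 0.0000 + 0.6154 + 6.3684 + 7.0145 + 11.1304 + 6.1250 + 0.7200
Sum = 31.974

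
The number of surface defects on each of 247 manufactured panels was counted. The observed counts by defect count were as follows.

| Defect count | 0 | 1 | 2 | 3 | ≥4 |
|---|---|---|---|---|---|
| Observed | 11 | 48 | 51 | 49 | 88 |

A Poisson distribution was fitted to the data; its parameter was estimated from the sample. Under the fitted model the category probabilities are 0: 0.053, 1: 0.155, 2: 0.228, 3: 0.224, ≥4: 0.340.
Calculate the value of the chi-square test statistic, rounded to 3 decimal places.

Expected counts E_i = n·p_i: 247×0.053 = 13.091, 247×0.155 = 38.285, 247×0.228 = 56.316, 247×0.224 = 55.328, 247×0.340 = 83.98.
0: (11 − 13.091)²/13.091 = 4.372281/13.091 = 0.3340
1: (48 − 38.285)²/38.285 = 94.381225/38.285 = 2.4652
2: (51 − 56.316)²/56.316 = 28.259856/56.316 = 0.5018
3: (49 − 55.328)²/55.328 = 40.043584/55.328 = 0.7237
≥4: (88 − 83.98)²/83.98 = 16.1604/83.98 = 0.1924
Sum = 4.217

4.217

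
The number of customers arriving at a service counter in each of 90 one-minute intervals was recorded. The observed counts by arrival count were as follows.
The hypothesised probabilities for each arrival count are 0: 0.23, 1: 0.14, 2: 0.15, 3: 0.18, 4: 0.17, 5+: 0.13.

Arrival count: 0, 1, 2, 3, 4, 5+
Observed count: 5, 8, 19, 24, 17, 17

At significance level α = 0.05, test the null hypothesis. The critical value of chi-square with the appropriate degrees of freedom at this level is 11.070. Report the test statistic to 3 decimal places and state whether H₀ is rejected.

Expected counts E_i = n·p_i: 90×0.23 = 20.7, 90×0.14 = 12.6, 90×0.15 = 13.5, 90×0.18 = 16.2, 90×0.17 = 15.3, 90×0.13 = 11.7.
0: (5 − 20.7)²/20.7 = 246.49/20.7 = 11.9077
1: (8 − 12.6)²/12.6 = 21.16/12.6 = 1.6794
2: (19 − 13.5)²/13.5 = 30.25/13.5 = 2.2407
3: (24 − 16.2)²/16.2 = 60.84/16.2 = 3.7556
4: (17 − 15.3)²/15.3 = 2.89/15.3 = 0.1889
5+: (17 − 11.7)²/11.7 = 28.09/11.7 = 2.4009
Sum = 22.173
df = 5. Since 22.173 > 11.070, we reject H₀.

22.173; reject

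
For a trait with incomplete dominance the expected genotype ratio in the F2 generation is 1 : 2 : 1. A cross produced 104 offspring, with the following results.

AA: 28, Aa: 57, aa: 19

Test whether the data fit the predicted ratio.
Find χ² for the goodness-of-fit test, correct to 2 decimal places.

2.52

Ratio total = 4. Expected counts: 104×1/4 = 26, 104×2/4 = 52, 104×1/4 = 26.
cat         O        E   (O−E)²/E
AA         28       26      0.154
Aa         57       52      0.481
aa         19       26      1.885
Sum = 2.52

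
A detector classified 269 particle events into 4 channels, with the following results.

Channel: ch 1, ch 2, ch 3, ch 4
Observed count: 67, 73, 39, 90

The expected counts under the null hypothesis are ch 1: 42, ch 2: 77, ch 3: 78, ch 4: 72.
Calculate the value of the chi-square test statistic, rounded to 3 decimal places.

ch 1: (67 − 42)²/42 = 625/42 = 14.8810
ch 2: (73 − 77)²/77 = 16/77 = 0.2078
ch 3: (39 − 78)²/78 = 1521/78 = 19.5000
ch 4: (90 − 72)²/72 = 324/72 = 4.5000
Sum = 39.089

39.089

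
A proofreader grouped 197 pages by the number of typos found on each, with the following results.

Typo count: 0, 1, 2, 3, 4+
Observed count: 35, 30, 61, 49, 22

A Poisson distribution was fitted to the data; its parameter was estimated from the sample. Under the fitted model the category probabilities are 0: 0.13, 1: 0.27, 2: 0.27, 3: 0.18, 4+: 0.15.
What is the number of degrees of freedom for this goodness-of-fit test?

There are k = 5 categories and 1 parameter estimated from the data, so df = 5 − 1 − 1 = 3.

3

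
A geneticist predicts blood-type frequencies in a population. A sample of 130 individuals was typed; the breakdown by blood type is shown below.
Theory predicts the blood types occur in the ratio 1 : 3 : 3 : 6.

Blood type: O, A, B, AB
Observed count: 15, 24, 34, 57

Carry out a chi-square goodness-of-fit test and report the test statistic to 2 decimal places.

4.38

Ratio total = 13. Expected counts: 130×1/13 = 10, 130×3/13 = 30, 130×3/13 = 30, 130×6/13 = 60.
χ² = (15−10)²/10 + (24−30)²/30 + (34−30)²/30 + (57−60)²/60
   = 2.500 + 1.200 + 0.533 + 0.150
Sum = 4.38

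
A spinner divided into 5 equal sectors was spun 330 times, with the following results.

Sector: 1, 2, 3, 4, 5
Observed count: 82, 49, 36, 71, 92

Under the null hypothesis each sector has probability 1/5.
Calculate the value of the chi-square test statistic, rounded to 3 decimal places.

Under H₀ each category has probability 1/5, so each expected count is 330/5 = 66.
χ² = (82−66)²/66 + (49−66)²/66 + (36−66)²/66 + (71−66)²/66 + (92−66)²/66
   = 3.8788 + 4.3788 + 13.6364 + 0.3788 + 10.2424
Sum = 32.515

32.515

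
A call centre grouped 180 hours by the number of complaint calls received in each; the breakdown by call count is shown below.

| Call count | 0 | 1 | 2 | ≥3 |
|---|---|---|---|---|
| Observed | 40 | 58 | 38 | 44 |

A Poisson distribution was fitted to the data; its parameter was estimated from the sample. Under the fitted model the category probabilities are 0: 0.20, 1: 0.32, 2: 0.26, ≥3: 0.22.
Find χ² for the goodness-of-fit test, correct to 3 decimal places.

Expected counts E_i = n·p_i: 180×0.20 = 36, 180×0.32 = 57.6, 180×0.26 = 46.8, 180×0.22 = 39.6.
0: (40 − 36)²/36 = 16/36 = 0.4444
1: (58 − 57.6)²/57.6 = 0.16/57.6 = 0.0028
2: (38 − 46.8)²/46.8 = 77.44/46.8 = 1.6547
≥3: (44 − 39.6)²/39.6 = 19.36/39.6 = 0.4889
Sum = 2.591

2.591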